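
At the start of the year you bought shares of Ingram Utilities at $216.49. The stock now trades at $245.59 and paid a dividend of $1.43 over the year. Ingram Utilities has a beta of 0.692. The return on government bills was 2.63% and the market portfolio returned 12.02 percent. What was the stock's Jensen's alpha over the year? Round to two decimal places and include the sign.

Realised HPR = (P1 + D1 − P0) / P0 = (245.59 + 1.43 − 216.49) / 216.49 = 30.53 / 216.49 = 14.1023%
MRP = 12.02% − 2.63% = 9.39%
CAPM required = R_f + β·MRP = 2.63% + 0.692 × 9.39% = 9.12788%
α = realised − required = 14.1023% − 9.12788% = +4.97%

+4.97%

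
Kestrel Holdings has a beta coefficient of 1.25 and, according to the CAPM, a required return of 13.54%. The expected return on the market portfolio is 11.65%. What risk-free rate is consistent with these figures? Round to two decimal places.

E(R) = R_f + β(E(R_m) − R_f) = R_f(1 − β) + β·E(R_m)
13.54% = R_f × (1 − 1.25) + 1.25 × 11.65%
13.54% = R_f × -0.25 + 14.5625%
R_f = (13.54% − 14.5625%) / -0.25 = 4.09%

4.09%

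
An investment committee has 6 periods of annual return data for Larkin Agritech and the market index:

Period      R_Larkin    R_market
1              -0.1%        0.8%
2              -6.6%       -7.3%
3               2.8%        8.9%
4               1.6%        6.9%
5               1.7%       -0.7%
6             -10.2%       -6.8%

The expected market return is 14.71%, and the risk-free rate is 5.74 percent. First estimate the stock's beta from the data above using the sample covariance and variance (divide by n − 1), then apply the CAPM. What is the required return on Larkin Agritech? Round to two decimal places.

11.89%

Mean R_i = (-0.1 − 6.6 + 2.8 + 1.6 + 1.7 − 10.2) / 6 = -1.8000%
Mean R_m = (0.8 − 7.3 + 8.9 + 6.9 − 0.7 − 6.8) / 6 = 0.3000%
Σ(R_i − R̄_i)(R_m − R̄_m) = 155.4700  ⇒  Cov = 155.4700 / 5 = 31.0940
Σ(R_m − R̄_m)² = 226.9400  ⇒  Var(R_m) = 226.9400 / 5 = 45.3880
β = Cov / Var(R_m) = 31.0940 / 45.3880 = 0.6851
MRP = 14.71% − 5.74% = 8.97%
E(R) = R_f + β × MRP = 5.74% + 0.6851 × 8.97% = 11.89%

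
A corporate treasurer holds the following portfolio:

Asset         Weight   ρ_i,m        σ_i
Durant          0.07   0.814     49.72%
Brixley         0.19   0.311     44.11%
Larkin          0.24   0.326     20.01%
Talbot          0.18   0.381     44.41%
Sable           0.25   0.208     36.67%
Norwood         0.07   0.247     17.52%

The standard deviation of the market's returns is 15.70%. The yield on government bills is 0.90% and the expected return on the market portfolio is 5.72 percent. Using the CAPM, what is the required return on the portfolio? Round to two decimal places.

4.66%

β_Durant = 0.814 × 49.72% / 15.70% = 2.5778
β_Brixley = 0.311 × 44.11% / 15.70% = 0.8738
β_Larkin = 0.326 × 20.01% / 15.70% = 0.4155
β_Talbot = 0.381 × 44.41% / 15.70% = 1.0777
β_Sable = 0.208 × 36.67% / 15.70% = 0.4858
β_Norwood = 0.247 × 17.52% / 15.70% = 0.2756
β_P = Σ w_i β_i = 0.07×2.5778 + 0.19×0.8738 + 0.24×0.4155 + 0.18×1.0777 + 0.25×0.4858 + 0.07×0.2756 = 0.7809
MRP = 5.72% − 0.90% = 4.82%
E(R_P) = R_f + β_P × MRP = 0.90% + 0.7809 × 4.82% = 4.66%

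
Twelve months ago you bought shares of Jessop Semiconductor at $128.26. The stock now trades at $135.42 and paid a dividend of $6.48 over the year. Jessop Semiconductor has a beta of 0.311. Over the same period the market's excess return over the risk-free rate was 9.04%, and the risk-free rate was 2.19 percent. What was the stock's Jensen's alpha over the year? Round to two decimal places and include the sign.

Realised HPR = (P1 + D1 − P0) / P0 = (135.42 + 6.48 − 128.26) / 128.26 = 13.64 / 128.26 = 10.6346%
CAPM required = R_f + β·MRP = 2.19% + 0.311 × 9.04% = 5.00144%
α = realised − required = 10.6346% − 5.00144% = +5.63%

+5.63%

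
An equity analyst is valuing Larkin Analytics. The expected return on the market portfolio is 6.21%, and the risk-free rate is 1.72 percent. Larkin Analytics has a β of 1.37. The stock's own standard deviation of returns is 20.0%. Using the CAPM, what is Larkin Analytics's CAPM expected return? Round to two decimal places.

Market risk premium = E(R_m) − R_f = 6.21% − 1.72% = 4.49%
E(R) = R_f + β × MRP = 1.72% + 1.37 × 4.49% = 7.87%

7.87%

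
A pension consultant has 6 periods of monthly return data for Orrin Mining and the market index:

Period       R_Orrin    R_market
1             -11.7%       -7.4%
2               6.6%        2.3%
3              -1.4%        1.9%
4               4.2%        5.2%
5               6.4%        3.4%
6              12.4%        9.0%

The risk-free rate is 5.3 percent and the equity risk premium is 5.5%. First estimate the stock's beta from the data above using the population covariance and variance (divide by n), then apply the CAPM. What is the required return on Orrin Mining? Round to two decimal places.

13.24%

Mean R_i = (-11.7 + 6.6 − 1.4 + 4.2 + 6.4 + 12.4) / 6 = 2.7500%
Mean R_m = (-7.4 + 2.3 + 1.9 + 5.2 + 3.4 + 9.0) / 6 = 2.4000%
Σ(R_i − R̄_i)(R_m − R̄_m) = 214.7000  ⇒  Cov = 214.7000 / 6 = 35.7833
Σ(R_m − R̄_m)² = 148.7000  ⇒  Var(R_m) = 148.7000 / 6 = 24.7833
β = Cov / Var(R_m) = 35.7833 / 24.7833 = 1.4438
E(R) = R_f + β × MRP = 5.3% + 1.4438 × 5.5% = 13.24%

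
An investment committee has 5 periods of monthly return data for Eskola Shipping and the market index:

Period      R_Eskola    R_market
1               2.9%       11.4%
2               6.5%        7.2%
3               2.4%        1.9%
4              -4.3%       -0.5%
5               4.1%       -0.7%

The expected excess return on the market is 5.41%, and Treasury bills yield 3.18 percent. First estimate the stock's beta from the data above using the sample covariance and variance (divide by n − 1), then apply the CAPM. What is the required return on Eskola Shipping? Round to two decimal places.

5.07%

Mean R_i = (2.9 + 6.5 + 2.4 − 4.3 + 4.1) / 5 = 2.3200%
Mean R_m = (11.4 + 7.2 + 1.9 − 0.5 − 0.7) / 5 = 3.8600%
Σ(R_i − R̄_i)(R_m − R̄_m) = 38.9240  ⇒  Cov = 38.9240 / 4 = 9.7310
Σ(R_m − R̄_m)² = 111.6520  ⇒  Var(R_m) = 111.6520 / 4 = 27.9130
β = Cov / Var(R_m) = 9.7310 / 27.9130 = 0.3486
E(R) = R_f + β × MRP = 3.18% + 0.3486 × 5.41% = 5.07%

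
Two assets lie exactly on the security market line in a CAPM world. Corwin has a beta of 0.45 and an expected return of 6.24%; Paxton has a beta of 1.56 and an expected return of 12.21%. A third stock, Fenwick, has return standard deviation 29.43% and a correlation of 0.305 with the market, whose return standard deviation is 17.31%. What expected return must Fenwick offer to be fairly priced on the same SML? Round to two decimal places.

MRP = (12.21% − 6.24%) / (1.56 − 0.45) = 5.3784%
R_f = 6.24% − 0.45 × 5.3784% = 3.8197%
β_Fenwick = ρ·σ_i/σ_m = 0.305 × 29.43 / 17.31 = 0.5186
E(R_Fenwick) = R_f + β × MRP = 3.8197% + 0.5186 × 5.3784% = 6.61%

6.61%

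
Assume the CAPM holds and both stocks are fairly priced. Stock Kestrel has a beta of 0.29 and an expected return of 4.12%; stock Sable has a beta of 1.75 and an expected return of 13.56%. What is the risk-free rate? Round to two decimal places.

2.24%

Both satisfy E(R) = R_f + β·MRP, so the slope of the SML is
MRP = (13.56% − 4.12%) / (1.75 − 0.29) = 9.44% / 1.46 = 6.4658%
R_f = E(R_Kestrel) − β_Kestrel·MRP = 4.12% − 0.29 × 6.4658% = 2.2449%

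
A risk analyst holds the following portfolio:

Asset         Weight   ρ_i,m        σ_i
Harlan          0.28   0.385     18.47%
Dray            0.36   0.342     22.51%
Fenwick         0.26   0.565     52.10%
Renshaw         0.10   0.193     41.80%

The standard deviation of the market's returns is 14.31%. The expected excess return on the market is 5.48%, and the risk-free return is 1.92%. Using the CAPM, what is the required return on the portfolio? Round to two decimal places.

β_Harlan = 0.385 × 18.47% / 14.31% = 0.4969
β_Dray = 0.342 × 22.51% / 14.31% = 0.5380
β_Fenwick = 0.565 × 52.10% / 14.31% = 2.0571
β_Renshaw = 0.193 × 41.80% / 14.31% = 0.5638
β_P = Σ w_i β_i = 0.28×0.4969 + 0.36×0.5380 + 0.26×2.0571 + 0.10×0.5638 = 0.9240
E(R_P) = R_f + β_P × MRP = 1.92% + 0.9240 × 5.48% = 6.98%

6.98%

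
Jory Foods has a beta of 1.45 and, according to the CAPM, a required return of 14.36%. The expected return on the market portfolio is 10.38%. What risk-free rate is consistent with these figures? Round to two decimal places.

E(R) = R_f + β(E(R_m) − R_f) = R_f(1 − β) + β·E(R_m)
14.36% = R_f × (1 − 1.45) + 1.45 × 10.38%
14.36% = R_f × -0.45 + 15.0510%
R_f = (14.36% − 15.0510%) / -0.45 = 1.54%

1.54%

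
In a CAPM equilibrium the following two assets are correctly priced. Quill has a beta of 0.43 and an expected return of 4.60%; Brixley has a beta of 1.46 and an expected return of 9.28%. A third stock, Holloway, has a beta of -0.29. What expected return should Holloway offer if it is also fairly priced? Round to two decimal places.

MRP (SML slope) = (9.28% − 4.60%) / (1.46 − 0.43) = 4.68% / 1.03 = 4.5437%
R_f (intercept) = 4.60% − 0.43 × 4.5437% = 2.6462%
E(R_Holloway) = R_f + β × MRP = 2.6462% + -0.29 × 4.5437% = 1.33%

1.33%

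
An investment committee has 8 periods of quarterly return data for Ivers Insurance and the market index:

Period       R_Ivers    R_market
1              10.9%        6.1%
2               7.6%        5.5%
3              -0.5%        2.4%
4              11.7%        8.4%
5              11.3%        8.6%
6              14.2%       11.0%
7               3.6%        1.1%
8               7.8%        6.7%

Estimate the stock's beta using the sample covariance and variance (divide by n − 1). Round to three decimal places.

Mean R_i = (10.9 + 7.6 − 0.5 + 11.7 + 11.3 + 14.2 + 3.6 + 7.8) / 8 = 8.3250%
Mean R_m = (6.1 + 5.5 + 2.4 + 8.4 + 8.6 + 11.0 + 1.1 + 6.7) / 8 = 6.2250%
Σ(R_i − R̄_i)(R_m − R̄_m) = 100.3850  ⇒  Cov = 100.3850 / 7 = 14.3407
Σ(R_m − R̄_m)² = 74.8350  ⇒  Var(R_m) = 74.8350 / 7 = 10.6907
β = Cov / Var(R_m) = 14.3407 / 10.6907 = 1.3414

1.341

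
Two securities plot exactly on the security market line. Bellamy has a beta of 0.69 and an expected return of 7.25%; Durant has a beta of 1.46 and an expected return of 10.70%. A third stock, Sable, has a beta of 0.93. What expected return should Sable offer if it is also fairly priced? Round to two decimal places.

MRP (SML slope) = (10.70% − 7.25%) / (1.46 − 0.69) = 3.45% / 0.77 = 4.4805%
R_f (intercept) = 7.25% − 0.69 × 4.4805% = 4.1585%
E(R_Sable) = R_f + β × MRP = 4.1585% + 0.93 × 4.4805% = 8.33%

8.33%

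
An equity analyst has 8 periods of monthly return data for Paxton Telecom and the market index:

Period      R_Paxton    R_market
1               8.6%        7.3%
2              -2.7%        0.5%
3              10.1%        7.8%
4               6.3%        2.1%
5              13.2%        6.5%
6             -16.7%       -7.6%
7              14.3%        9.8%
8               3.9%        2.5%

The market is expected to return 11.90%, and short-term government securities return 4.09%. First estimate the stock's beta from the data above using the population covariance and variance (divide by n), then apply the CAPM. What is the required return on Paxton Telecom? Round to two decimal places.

17.87%

Mean R_i = (8.6 − 2.7 + 10.1 + 6.3 + 13.2 − 16.7 + 14.3 + 3.9) / 8 = 4.6250%
Mean R_m = (7.3 + 0.5 + 7.8 + 2.1 + 6.5 − 7.6 + 9.8 + 2.5) / 8 = 3.6125%
Σ(R_i − R̄_i)(R_m − R̄_m) = 382.3875  ⇒  Cov = 382.3875 / 8 = 47.7984
Σ(R_m − R̄_m)² = 216.6888  ⇒  Var(R_m) = 216.6888 / 8 = 27.0861
β = Cov / Var(R_m) = 47.7984 / 27.0861 = 1.7647
MRP = 11.90% − 4.09% = 7.81%
E(R) = R_f + β × MRP = 4.09% + 1.7647 × 7.81% = 17.87%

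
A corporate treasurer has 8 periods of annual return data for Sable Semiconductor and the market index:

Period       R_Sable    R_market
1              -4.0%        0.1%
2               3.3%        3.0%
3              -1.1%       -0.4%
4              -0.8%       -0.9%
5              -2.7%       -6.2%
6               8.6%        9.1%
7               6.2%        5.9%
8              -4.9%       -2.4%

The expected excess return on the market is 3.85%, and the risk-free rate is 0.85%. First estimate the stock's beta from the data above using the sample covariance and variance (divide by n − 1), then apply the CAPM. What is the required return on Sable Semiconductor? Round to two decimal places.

Mean R_i = (-4.0 + 3.3 − 1.1 − 0.8 − 2.7 + 8.6 + 6.2 − 4.9) / 8 = 0.5750%
Mean R_m = (0.1 + 3.0 − 0.4 − 0.9 − 6.2 + 9.1 + 5.9 − 2.4) / 8 = 1.0250%
Σ(R_i − R̄_i)(R_m − R̄_m) = 149.2850  ⇒  Cov = 149.2850 / 7 = 21.3264
Σ(R_m − R̄_m)² = 163.3950  ⇒  Var(R_m) = 163.3950 / 7 = 23.3421
β = Cov / Var(R_m) = 21.3264 / 23.3421 = 0.9136
E(R) = R_f + β × MRP = 0.85% + 0.9136 × 3.85% = 4.37%

4.37%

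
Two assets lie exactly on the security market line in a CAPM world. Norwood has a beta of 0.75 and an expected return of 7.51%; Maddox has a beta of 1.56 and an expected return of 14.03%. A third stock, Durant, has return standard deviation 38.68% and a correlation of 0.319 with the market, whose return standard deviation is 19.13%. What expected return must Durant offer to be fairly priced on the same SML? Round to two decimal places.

MRP = (14.03% − 7.51%) / (1.56 − 0.75) = 8.0494%
R_f = 7.51% − 0.75 × 8.0494% = 1.4730%
β_Durant = ρ·σ_i/σ_m = 0.319 × 38.68 / 19.13 = 0.6450
E(R_Durant) = R_f + β × MRP = 1.4730% + 0.6450 × 8.0494% = 6.66%

6.66%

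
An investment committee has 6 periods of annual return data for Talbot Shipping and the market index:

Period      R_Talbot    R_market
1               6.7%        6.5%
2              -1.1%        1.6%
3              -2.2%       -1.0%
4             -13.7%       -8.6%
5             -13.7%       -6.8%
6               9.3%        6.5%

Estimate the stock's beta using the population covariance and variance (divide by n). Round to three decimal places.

Mean R_i = (6.7 − 1.1 − 2.2 − 13.7 − 13.7 + 9.3) / 6 = -2.4500%
Mean R_m = (6.5 + 1.6 − 1.0 − 8.6 − 6.8 + 6.5) / 6 = -0.3000%
Σ(R_i − R̄_i)(R_m − R̄_m) = 311.0100  ⇒  Cov = 311.0100 / 6 = 51.8350
Σ(R_m − R̄_m)² = 207.7200  ⇒  Var(R_m) = 207.7200 / 6 = 34.6200
β = Cov / Var(R_m) = 51.8350 / 34.6200 = 1.4973

1.497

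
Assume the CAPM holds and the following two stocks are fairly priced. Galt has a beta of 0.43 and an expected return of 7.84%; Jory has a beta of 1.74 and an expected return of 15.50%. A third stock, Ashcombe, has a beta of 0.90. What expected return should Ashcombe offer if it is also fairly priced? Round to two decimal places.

10.59%

MRP (SML slope) = (15.50% − 7.84%) / (1.74 − 0.43) = 7.66% / 1.31 = 5.8473%
R_f (intercept) = 7.84% − 0.43 × 5.8473% = 5.3257%
E(R_Ashcombe) = R_f + β × MRP = 5.3257% + 0.90 × 5.8473% = 10.59%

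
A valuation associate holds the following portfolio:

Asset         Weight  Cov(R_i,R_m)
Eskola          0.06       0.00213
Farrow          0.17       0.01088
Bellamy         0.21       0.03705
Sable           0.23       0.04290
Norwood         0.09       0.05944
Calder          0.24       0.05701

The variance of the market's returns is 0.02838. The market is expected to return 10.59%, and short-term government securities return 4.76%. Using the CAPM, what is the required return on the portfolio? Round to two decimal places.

β_Eskola = 0.00213 / 0.02838 = 0.0751
β_Farrow = 0.01088 / 0.02838 = 0.3834
β_Bellamy = 0.03705 / 0.02838 = 1.3055
β_Sable = 0.04290 / 0.02838 = 1.5116
β_Norwood = 0.05944 / 0.02838 = 2.0944
β_Calder = 0.05701 / 0.02838 = 2.0088
β_P = Σ w_i β_i = 0.06×0.0751 + 0.17×0.3834 + 0.21×1.3055 + 0.23×1.5116 + 0.09×2.0944 + 0.24×2.0088 = 1.3621
MRP = 10.59% − 4.76% = 5.83%
E(R_P) = R_f + β_P × MRP = 4.76% + 1.3621 × 5.83% = 12.70%

12.70%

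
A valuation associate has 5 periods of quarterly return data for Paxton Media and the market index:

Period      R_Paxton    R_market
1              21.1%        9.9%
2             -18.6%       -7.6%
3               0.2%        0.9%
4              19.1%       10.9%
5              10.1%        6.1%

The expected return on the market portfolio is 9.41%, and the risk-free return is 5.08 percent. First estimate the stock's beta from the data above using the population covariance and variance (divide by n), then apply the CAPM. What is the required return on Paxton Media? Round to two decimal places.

Mean R_i = (21.1 − 18.6 + 0.2 + 19.1 + 10.1) / 5 = 6.3800%
Mean R_m = (9.9 − 7.6 + 0.9 + 10.9 + 6.1) / 5 = 4.0400%
Σ(R_i − R̄_i)(R_m − R̄_m) = 491.3540  ⇒  Cov = 491.3540 / 5 = 98.2708
Σ(R_m − R̄_m)² = 230.9920  ⇒  Var(R_m) = 230.9920 / 5 = 46.1984
β = Cov / Var(R_m) = 98.2708 / 46.1984 = 2.1271
MRP = 9.41% − 5.08% = 4.33%
E(R) = R_f + β × MRP = 5.08% + 2.1271 × 4.33% = 14.29%

14.29%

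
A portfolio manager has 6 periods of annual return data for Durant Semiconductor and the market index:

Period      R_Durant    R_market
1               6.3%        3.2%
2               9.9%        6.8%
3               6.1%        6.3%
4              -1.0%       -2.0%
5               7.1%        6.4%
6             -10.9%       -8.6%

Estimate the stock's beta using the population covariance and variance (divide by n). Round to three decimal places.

Mean R_i = (6.3 + 9.9 + 6.1 − 1.0 + 7.1 − 10.9) / 6 = 2.9167%
Mean R_m = (3.2 + 6.8 + 6.3 − 2.0 + 6.4 − 8.6) / 6 = 2.0167%
Σ(R_i − R̄_i)(R_m − R̄_m) = 231.7983  ⇒  Cov = 231.7983 / 6 = 38.6331
Σ(R_m − R̄_m)² = 190.6883  ⇒  Var(R_m) = 190.6883 / 6 = 31.7814
β = Cov / Var(R_m) = 38.6331 / 31.7814 = 1.2156

1.216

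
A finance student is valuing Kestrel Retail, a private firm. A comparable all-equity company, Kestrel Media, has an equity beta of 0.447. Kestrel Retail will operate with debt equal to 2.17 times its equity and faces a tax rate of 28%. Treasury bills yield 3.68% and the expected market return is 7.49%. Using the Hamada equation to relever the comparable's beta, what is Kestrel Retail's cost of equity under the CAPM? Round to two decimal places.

8.04%

β_L = β_U × [1 + (1 − t)(D/E)] = 0.447 × [1 + (1 − 0.28) × 2.17]
    = 0.447 × [1 + 0.72 × 2.17] = 0.447 × 2.5624 = 1.1454
MRP = 7.49% − 3.68% = 3.81%
E(R) = R_f + β_L × MRP = 3.68% + 1.1454 × 3.81% = 8.04%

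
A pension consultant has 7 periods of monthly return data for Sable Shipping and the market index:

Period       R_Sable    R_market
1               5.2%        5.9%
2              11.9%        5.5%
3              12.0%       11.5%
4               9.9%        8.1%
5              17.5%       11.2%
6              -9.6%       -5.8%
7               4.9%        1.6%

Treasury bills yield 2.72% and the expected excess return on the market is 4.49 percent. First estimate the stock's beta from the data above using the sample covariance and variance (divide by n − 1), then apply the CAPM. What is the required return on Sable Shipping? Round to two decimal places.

Mean R_i = (5.2 + 11.9 + 12.0 + 9.9 + 17.5 − 9.6 + 4.9) / 7 = 7.4000%
Mean R_m = (5.9 + 5.5 + 11.5 + 8.1 + 11.2 − 5.8 + 1.6) / 7 = 5.4286%
Σ(R_i − R̄_i)(R_m − R̄_m) = 292.6400  ⇒  Cov = 292.6400 / 6 = 48.7733
Σ(R_m − R̄_m)² = 218.2743  ⇒  Var(R_m) = 218.2743 / 6 = 36.3791
β = Cov / Var(R_m) = 48.7733 / 36.3791 = 1.3407
E(R) = R_f + β × MRP = 2.72% + 1.3407 × 4.49% = 8.74%

8.74%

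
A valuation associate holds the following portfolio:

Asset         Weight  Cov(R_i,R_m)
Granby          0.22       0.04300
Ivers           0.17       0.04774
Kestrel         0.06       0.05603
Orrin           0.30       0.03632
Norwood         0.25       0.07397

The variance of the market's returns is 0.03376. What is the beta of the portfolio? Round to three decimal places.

β_Granby = 0.04300 / 0.03376 = 1.2737
β_Ivers = 0.04774 / 0.03376 = 1.4141
β_Kestrel = 0.05603 / 0.03376 = 1.6597
β_Orrin = 0.03632 / 0.03376 = 1.0758
β_Norwood = 0.07397 / 0.03376 = 2.1911
β_P = Σ w_i β_i = 0.22×1.2737 + 0.17×1.4141 + 0.06×1.6597 + 0.30×1.0758 + 0.25×2.1911 = 1.4907

1.491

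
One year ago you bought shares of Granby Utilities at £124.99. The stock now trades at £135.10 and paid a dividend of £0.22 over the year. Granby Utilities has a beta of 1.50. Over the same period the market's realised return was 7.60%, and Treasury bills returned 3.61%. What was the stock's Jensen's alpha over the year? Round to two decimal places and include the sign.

-1.33%

Realised HPR = (P1 + D1 − P0) / P0 = (135.10 + 0.22 − 124.99) / 124.99 = 10.33 / 124.99 = 8.2647%
MRP = 7.60% − 3.61% = 3.99%
CAPM required = R_f + β·MRP = 3.61% + 1.50 × 3.99% = 9.5950%
α = realised − required = 8.2647% − 9.5950% = -1.33%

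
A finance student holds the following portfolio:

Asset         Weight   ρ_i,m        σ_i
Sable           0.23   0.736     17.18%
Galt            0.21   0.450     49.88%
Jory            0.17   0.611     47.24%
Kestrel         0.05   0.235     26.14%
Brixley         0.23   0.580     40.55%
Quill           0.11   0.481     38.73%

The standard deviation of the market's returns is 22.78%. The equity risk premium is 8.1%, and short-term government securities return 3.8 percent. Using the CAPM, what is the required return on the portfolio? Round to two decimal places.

β_Sable = 0.736 × 17.18% / 22.78% = 0.5551
β_Galt = 0.450 × 49.88% / 22.78% = 0.9853
β_Jory = 0.611 × 47.24% / 22.78% = 1.2671
β_Kestrel = 0.235 × 26.14% / 22.78% = 0.2697
β_Brixley = 0.580 × 40.55% / 22.78% = 1.0324
β_Quill = 0.481 × 38.73% / 22.78% = 0.8178
β_P = Σ w_i β_i = 0.23×0.5551 + 0.21×0.9853 + 0.17×1.2671 + 0.05×0.2697 + 0.23×1.0324 + 0.11×0.8178 = 0.8909
E(R_P) = R_f + β_P × MRP = 3.8% + 0.8909 × 8.1% = 11.02%

11.02%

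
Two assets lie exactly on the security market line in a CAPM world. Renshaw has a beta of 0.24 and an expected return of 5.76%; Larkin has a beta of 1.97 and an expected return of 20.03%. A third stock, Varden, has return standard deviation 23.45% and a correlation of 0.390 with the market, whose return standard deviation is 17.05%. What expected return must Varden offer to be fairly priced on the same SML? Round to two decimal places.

MRP = (20.03% − 5.76%) / (1.97 − 0.24) = 8.2486%
R_f = 5.76% − 0.24 × 8.2486% = 3.7803%
β_Varden = ρ·σ_i/σ_m = 0.390 × 23.45 / 17.05 = 0.5364
E(R_Varden) = R_f + β × MRP = 3.7803% + 0.5364 × 8.2486% = 8.20%

8.20%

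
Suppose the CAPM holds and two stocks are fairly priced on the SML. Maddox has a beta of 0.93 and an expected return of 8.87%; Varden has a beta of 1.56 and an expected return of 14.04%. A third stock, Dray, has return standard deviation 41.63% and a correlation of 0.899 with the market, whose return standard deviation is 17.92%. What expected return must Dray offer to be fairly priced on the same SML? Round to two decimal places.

18.38%

MRP = (14.04% − 8.87%) / (1.56 − 0.93) = 8.2063%
R_f = 8.87% − 0.93 × 8.2063% = 1.2381%
β_Dray = ρ·σ_i/σ_m = 0.899 × 41.63 / 17.92 = 2.0885
E(R_Dray) = R_f + β × MRP = 1.2381% + 2.0885 × 8.2063% = 18.38%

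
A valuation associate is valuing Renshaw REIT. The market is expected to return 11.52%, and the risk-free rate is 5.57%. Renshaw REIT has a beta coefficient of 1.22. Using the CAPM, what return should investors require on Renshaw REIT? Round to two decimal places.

12.83%

Market risk premium = E(R_m) − R_f = 11.52% − 5.57% = 5.95%
E(R) = R_f + β × MRP = 5.57% + 1.22 × 5.95% = 12.83%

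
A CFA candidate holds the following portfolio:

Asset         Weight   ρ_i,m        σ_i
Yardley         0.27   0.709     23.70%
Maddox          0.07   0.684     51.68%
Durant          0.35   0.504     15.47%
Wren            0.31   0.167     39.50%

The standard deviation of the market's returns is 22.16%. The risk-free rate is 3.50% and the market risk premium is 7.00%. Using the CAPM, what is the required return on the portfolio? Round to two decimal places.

7.22%

β_Yardley = 0.709 × 23.70% / 22.16% = 0.7583
β_Maddox = 0.684 × 51.68% / 22.16% = 1.5952
β_Durant = 0.504 × 15.47% / 22.16% = 0.3518
β_Wren = 0.167 × 39.50% / 22.16% = 0.2977
β_P = Σ w_i β_i = 0.27×0.7583 + 0.07×1.5952 + 0.35×0.3518 + 0.31×0.2977 = 0.5318
E(R_P) = R_f + β_P × MRP = 3.50% + 0.5318 × 7.00% = 7.22%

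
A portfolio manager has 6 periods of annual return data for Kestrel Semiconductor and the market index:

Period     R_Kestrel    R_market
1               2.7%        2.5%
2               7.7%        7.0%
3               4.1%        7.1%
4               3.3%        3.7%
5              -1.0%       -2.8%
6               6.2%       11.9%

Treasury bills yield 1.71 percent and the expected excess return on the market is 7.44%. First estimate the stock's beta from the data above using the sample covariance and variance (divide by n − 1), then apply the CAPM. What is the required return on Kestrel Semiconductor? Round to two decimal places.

5.64%

Mean R_i = (2.7 + 7.7 + 4.1 + 3.3 − 1.0 + 6.2) / 6 = 3.8333%
Mean R_m = (2.5 + 7.0 + 7.1 + 3.7 − 2.8 + 11.9) / 6 = 4.9000%
Σ(R_i − R̄_i)(R_m − R̄_m) = 65.8500  ⇒  Cov = 65.8500 / 5 = 13.1700
Σ(R_m − R̄_m)² = 124.7400  ⇒  Var(R_m) = 124.7400 / 5 = 24.9480
β = Cov / Var(R_m) = 13.1700 / 24.9480 = 0.5279
E(R) = R_f + β × MRP = 1.71% + 0.5279 × 7.44% = 5.64%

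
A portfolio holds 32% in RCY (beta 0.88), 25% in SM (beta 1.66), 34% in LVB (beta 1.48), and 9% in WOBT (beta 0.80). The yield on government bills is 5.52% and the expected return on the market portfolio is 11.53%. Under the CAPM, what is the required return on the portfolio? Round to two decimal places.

β_P = Σ w_i β_i = 0.32×0.88 + 0.25×1.66 + 0.34×1.48 + 0.09×0.80 = 1.2718
MRP = 11.53% − 5.52% = 6.01%
E(R_P) = R_f + β_P × MRP = 5.52% + 1.2718 × 6.01% = 13.16%

13.16%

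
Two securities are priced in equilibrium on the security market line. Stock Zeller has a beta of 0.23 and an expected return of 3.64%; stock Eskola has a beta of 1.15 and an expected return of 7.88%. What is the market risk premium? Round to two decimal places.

Both satisfy E(R) = R_f + β·MRP, so the slope of the SML is
MRP = (7.88% − 3.64%) / (1.15 − 0.23) = 4.24% / 0.92 = 4.6087%

4.61%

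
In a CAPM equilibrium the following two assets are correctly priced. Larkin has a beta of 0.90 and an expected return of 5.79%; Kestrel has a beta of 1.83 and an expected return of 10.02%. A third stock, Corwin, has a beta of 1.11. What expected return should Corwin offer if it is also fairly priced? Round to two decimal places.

6.75%

MRP (SML slope) = (10.02% − 5.79%) / (1.83 − 0.90) = 4.23% / 0.93 = 4.5484%
R_f (intercept) = 5.79% − 0.90 × 4.5484% = 1.6964%
E(R_Corwin) = R_f + β × MRP = 1.6964% + 1.11 × 4.5484% = 6.75%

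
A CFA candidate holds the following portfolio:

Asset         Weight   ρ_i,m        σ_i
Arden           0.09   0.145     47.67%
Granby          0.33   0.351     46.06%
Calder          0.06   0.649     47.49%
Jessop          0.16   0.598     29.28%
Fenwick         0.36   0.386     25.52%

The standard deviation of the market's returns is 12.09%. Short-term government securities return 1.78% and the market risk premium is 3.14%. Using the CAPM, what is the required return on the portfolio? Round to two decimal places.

β_Arden = 0.145 × 47.67% / 12.09% = 0.5717
β_Granby = 0.351 × 46.06% / 12.09% = 1.3372
β_Calder = 0.649 × 47.49% / 12.09% = 2.5493
β_Jessop = 0.598 × 29.28% / 12.09% = 1.4483
β_Fenwick = 0.386 × 25.52% / 12.09% = 0.8148
β_P = Σ w_i β_i = 0.09×0.5717 + 0.33×1.3372 + 0.06×2.5493 + 0.16×1.4483 + 0.36×0.8148 = 1.1707
E(R_P) = R_f + β_P × MRP = 1.78% + 1.1707 × 3.14% = 5.46%

5.46%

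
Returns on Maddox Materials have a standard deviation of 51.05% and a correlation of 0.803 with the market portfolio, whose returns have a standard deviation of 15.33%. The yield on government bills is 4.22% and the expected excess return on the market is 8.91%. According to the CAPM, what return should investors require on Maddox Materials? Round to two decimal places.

β = ρ × σ_i / σ_m = 0.803 × 51.05% / 15.33% = 2.6740
E(R) = 4.22% + 2.6740 × 8.91% = 28.05%

28.05%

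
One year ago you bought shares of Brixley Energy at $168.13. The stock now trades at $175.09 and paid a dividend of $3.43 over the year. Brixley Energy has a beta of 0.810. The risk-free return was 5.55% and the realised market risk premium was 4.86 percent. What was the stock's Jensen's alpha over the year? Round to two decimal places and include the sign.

-3.31%

Realised HPR = (P1 + D1 − P0) / P0 = (175.09 + 3.43 − 168.13) / 168.13 = 10.39 / 168.13 = 6.1797%
CAPM required = R_f + β·MRP = 5.55% + 0.810 × 4.86% = 9.48660%
α = realised − required = 6.1797% − 9.48660% = -3.31%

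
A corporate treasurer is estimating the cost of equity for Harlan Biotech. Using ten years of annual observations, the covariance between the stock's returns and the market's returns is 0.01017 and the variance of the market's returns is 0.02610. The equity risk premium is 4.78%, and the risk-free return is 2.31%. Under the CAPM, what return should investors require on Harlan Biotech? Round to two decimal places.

β = Cov(R_i, R_m) / Var(R_m) = 0.01017 / 0.02610 = 0.3897
E(R) = R_f + β × MRP = 2.31% + 0.3897 × 4.78% = 4.17%

4.17%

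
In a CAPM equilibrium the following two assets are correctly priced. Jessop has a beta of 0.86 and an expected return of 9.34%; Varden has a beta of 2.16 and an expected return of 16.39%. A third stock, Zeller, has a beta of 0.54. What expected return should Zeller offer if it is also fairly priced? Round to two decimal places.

7.60%

MRP (SML slope) = (16.39% − 9.34%) / (2.16 − 0.86) = 7.05% / 1.30 = 5.4231%
R_f (intercept) = 9.34% − 0.86 × 5.4231% = 4.6761%
E(R_Zeller) = R_f + β × MRP = 4.6761% + 0.54 × 5.4231% = 7.60%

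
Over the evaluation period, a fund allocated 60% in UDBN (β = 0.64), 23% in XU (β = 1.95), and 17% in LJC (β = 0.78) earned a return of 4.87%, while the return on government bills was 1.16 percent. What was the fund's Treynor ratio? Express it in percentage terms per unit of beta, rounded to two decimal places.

β_P = 0.60×0.64 + 0.23×1.95 + 0.17×0.78 = 0.9651
Treynor = (R_P − R_f) / β_P = (4.87% − 1.16%) / 0.9651 = 3.71% / 0.9651 = 3.84%

3.84%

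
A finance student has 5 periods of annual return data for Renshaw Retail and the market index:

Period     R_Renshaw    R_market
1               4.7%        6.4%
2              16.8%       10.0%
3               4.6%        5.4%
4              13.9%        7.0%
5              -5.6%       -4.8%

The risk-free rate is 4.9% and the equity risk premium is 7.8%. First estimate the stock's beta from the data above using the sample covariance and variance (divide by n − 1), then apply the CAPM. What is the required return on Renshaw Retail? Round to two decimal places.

16.08%

Mean R_i = (4.7 + 16.8 + 4.6 + 13.9 − 5.6) / 5 = 6.8800%
Mean R_m = (6.4 + 10.0 + 5.4 + 7.0 − 4.8) / 5 = 4.8000%
Σ(R_i − R̄_i)(R_m − R̄_m) = 181.9800  ⇒  Cov = 181.9800 / 4 = 45.4950
Σ(R_m − R̄_m)² = 126.9600  ⇒  Var(R_m) = 126.9600 / 4 = 31.7400
β = Cov / Var(R_m) = 45.4950 / 31.7400 = 1.4334
E(R) = R_f + β × MRP = 4.9% + 1.4334 × 7.8% = 16.08%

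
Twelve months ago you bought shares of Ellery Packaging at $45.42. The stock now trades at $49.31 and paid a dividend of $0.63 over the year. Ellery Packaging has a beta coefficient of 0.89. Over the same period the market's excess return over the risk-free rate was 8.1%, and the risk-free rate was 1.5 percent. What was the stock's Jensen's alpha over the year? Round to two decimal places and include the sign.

Realised HPR = (P1 + D1 − P0) / P0 = (49.31 + 0.63 − 45.42) / 45.42 = 4.52 / 45.42 = 9.9516%
CAPM required = R_f + β·MRP = 1.5% + 0.89 × 8.1% = 8.7090%
α = realised − required = 9.9516% − 8.7090% = +1.24%

+1.24%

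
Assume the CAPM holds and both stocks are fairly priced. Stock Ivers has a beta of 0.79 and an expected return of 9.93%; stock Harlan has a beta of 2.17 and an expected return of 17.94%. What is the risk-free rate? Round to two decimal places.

Both satisfy E(R) = R_f + β·MRP, so the slope of the SML is
MRP = (17.94% − 9.93%) / (2.17 − 0.79) = 8.01% / 1.38 = 5.8043%
R_f = E(R_Ivers) − β_Ivers·MRP = 9.93% − 0.79 × 5.8043% = 5.3446%

5.34%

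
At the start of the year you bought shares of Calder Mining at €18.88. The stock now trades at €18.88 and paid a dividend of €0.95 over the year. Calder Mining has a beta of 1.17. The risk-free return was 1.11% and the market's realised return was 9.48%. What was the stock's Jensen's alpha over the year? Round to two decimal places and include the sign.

-5.87%

Realised HPR = (P1 + D1 − P0) / P0 = (18.88 + 0.95 − 18.88) / 18.88 = 0.95 / 18.88 = 5.0318%
MRP = 9.48% − 1.11% = 8.37%
CAPM required = R_f + β·MRP = 1.11% + 1.17 × 8.37% = 10.9029%
α = realised − required = 5.0318% − 10.9029% = -5.87%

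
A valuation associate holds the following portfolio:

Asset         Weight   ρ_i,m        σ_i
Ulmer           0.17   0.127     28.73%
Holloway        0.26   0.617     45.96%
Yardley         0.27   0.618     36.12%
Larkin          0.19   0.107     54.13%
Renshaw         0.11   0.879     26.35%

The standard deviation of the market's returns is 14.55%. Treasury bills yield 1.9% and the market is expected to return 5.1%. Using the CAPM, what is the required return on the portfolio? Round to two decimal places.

β_Ulmer = 0.127 × 28.73% / 14.55% = 0.2508
β_Holloway = 0.617 × 45.96% / 14.55% = 1.9490
β_Yardley = 0.618 × 36.12% / 14.55% = 1.5342
β_Larkin = 0.107 × 54.13% / 14.55% = 0.3981
β_Renshaw = 0.879 × 26.35% / 14.55% = 1.5919
β_P = Σ w_i β_i = 0.17×0.2508 + 0.26×1.9490 + 0.27×1.5342 + 0.19×0.3981 + 0.11×1.5919 = 1.2144
MRP = 5.1% − 1.9% = 3.20%
E(R_P) = R_f + β_P × MRP = 1.9% + 1.2144 × 3.2% = 5.79%

5.79%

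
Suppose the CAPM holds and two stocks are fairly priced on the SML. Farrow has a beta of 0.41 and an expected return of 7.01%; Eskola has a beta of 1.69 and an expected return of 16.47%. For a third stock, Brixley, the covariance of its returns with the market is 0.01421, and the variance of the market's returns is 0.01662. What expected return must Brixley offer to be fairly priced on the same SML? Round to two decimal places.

10.30%

MRP = (16.47% − 7.01%) / (1.69 − 0.41) = 7.3906%
R_f = 7.01% − 0.41 × 7.3906% = 3.9799%
β_Brixley = Cov / Var(R_m) = 0.01421 / 0.01662 = 0.8550
E(R_Brixley) = R_f + β × MRP = 3.9799% + 0.8550 × 7.3906% = 10.30%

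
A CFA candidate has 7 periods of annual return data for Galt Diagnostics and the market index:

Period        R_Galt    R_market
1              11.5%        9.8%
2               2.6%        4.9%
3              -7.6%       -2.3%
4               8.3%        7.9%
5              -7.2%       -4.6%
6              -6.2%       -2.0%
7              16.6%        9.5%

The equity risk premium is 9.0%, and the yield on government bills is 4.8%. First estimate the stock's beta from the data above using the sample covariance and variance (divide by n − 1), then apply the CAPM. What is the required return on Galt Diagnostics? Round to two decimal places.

18.80%

Mean R_i = (11.5 + 2.6 − 7.6 + 8.3 − 7.2 − 6.2 + 16.6) / 7 = 2.5714%
Mean R_m = (9.8 + 4.9 − 2.3 + 7.9 − 4.6 − 2.0 + 9.5) / 7 = 3.3143%
Σ(R_i − R̄_i)(R_m − R̄_m) = 352.0529  ⇒  Cov = 352.0529 / 6 = 58.6755
Σ(R_m − R̄_m)² = 226.2686  ⇒  Var(R_m) = 226.2686 / 6 = 37.7114
β = Cov / Var(R_m) = 58.6755 / 37.7114 = 1.5559
E(R) = R_f + β × MRP = 4.8% + 1.5559 × 9.0% = 18.80%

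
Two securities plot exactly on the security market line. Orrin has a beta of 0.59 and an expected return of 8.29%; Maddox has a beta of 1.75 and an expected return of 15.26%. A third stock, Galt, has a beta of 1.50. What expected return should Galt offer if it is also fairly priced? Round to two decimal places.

MRP (SML slope) = (15.26% − 8.29%) / (1.75 − 0.59) = 6.97% / 1.16 = 6.0086%
R_f (intercept) = 8.29% − 0.59 × 6.0086% = 4.7449%
E(R_Galt) = R_f + β × MRP = 4.7449% + 1.50 × 6.0086% = 13.76%

13.76%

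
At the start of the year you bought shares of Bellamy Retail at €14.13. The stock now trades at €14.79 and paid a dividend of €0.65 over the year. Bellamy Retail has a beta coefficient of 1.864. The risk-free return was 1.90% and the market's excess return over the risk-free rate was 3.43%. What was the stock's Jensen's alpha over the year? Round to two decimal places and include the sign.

Realised HPR = (P1 + D1 − P0) / P0 = (14.79 + 0.65 − 14.13) / 14.13 = 1.31 / 14.13 = 9.2711%
CAPM required = R_f + β·MRP = 1.90% + 1.864 × 3.43% = 8.29352%
α = realised − required = 9.2711% − 8.29352% = +0.98%

+0.98%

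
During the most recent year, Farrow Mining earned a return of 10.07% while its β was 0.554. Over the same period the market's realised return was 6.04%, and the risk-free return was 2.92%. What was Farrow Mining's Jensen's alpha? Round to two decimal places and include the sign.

+5.42%

Market excess return = 6.04% − 2.92% = 3.12%
CAPM benchmark = R_f + β(R_m − R_f) = 2.92% + 0.554 × 3.12% = 4.64848%
α = actual − benchmark = 10.07% − 4.64848% = +5.42%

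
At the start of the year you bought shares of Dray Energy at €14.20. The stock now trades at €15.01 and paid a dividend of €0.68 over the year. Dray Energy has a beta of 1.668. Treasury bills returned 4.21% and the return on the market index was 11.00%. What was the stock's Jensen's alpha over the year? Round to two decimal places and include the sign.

Realised HPR = (P1 + D1 − P0) / P0 = (15.01 + 0.68 − 14.20) / 14.20 = 1.49 / 14.20 = 10.4930%
MRP = 11.00% − 4.21% = 6.79%
CAPM required = R_f + β·MRP = 4.21% + 1.668 × 6.79% = 15.53572%
α = realised − required = 10.4930% − 15.53572% = -5.04%

-5.04%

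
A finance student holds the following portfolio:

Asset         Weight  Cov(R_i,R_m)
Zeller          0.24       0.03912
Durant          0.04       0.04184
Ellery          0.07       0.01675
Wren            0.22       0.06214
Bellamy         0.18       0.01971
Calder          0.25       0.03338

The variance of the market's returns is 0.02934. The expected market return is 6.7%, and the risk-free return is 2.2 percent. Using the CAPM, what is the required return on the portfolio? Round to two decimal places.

8.00%

β_Zeller = 0.03912 / 0.02934 = 1.3333
β_Durant = 0.04184 / 0.02934 = 1.4260
β_Ellery = 0.01675 / 0.02934 = 0.5709
β_Wren = 0.06214 / 0.02934 = 2.1179
β_Bellamy = 0.01971 / 0.02934 = 0.6718
β_Calder = 0.03338 / 0.02934 = 1.1377
β_P = Σ w_i β_i = 0.24×1.3333 + 0.04×1.4260 + 0.07×0.5709 + 0.22×2.1179 + 0.18×0.6718 + 0.25×1.1377 = 1.2883
MRP = 6.7% − 2.2% = 4.50%
E(R_P) = R_f + β_P × MRP = 2.2% + 1.2883 × 4.5% = 8.00%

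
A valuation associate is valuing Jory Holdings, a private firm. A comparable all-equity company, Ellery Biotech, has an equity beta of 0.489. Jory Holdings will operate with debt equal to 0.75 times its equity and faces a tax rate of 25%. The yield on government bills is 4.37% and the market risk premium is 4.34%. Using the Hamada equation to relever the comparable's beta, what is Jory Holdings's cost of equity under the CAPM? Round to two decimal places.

β_L = β_U × [1 + (1 − t)(D/E)] = 0.489 × [1 + (1 − 0.25) × 0.75]
    = 0.489 × [1 + 0.75 × 0.75] = 0.489 × 1.5625 = 0.7641
E(R) = R_f + β_L × MRP = 4.37% + 0.7641 × 4.34% = 7.69%

7.69%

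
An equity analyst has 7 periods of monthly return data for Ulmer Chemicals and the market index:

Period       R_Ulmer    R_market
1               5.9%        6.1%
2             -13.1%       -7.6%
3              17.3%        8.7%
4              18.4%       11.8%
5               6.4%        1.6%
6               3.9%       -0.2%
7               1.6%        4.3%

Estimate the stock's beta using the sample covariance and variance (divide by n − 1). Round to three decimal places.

1.546

Mean R_i = (5.9 − 13.1 + 17.3 + 18.4 + 6.4 + 3.9 + 1.6) / 7 = 5.7714%
Mean R_m = (6.1 − 7.6 + 8.7 + 11.8 + 1.6 − 0.2 + 4.3) / 7 = 3.5286%
Σ(R_i − R̄_i)(R_m − R̄_m) = 376.9657  ⇒  Cov = 376.9657 / 6 = 62.8276
Σ(R_m − R̄_m)² = 243.8343  ⇒  Var(R_m) = 243.8343 / 6 = 40.6391
β = Cov / Var(R_m) = 62.8276 / 40.6391 = 1.5460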